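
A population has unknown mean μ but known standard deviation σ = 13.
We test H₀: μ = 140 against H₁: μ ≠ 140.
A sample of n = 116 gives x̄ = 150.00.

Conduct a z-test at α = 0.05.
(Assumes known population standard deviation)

Standard error: SE = σ/√n = 13/√116 = 1.2070
z-statistic: z = (x̄ - μ₀)/SE = (150.00 - 140)/1.2070 = 8.2850
Critical value: ±1.960
p-value < 0.0001
Decision: reject H₀

Answer: z = 8.2850, reject H₀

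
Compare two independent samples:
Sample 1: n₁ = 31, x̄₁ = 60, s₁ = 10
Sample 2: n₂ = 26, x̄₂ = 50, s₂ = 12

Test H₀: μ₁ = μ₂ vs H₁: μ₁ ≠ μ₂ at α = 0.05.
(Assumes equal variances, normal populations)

Pooled variance: s²_p = [30×10² + 25×12²]/(55) = 120.0000
s_p = 10.9545
SE = s_p×√(1/n₁ + 1/n₂) = 10.9545×√(1/31 + 1/26) = 2.9131
t = (x̄₁ - x̄₂)/SE = (60 - 50)/2.9131 = 3.4328
df = 55, t-critical = ±2.004
Decision: reject H₀

Answer: t = 3.4328, reject H₀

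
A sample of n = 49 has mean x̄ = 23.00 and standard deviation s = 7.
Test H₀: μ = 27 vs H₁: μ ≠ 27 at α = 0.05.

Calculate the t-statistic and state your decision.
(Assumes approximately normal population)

df = n - 1 = 48
SE = s/√n = 7/√49 = 1.0000
t = (x̄ - μ₀)/SE = (23.00 - 27)/1.0000 = -4.0000
Critical value: t_{0.025,48} = ±2.011
p-value ≈ 0.0002
Decision: reject H₀

Answer: t = -4.0000, reject H₀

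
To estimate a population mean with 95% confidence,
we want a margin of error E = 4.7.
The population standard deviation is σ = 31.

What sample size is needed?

Answer: n = 168

Derivation:
z_0.025 = 1.960
n = (z×σ/E)² = (1.960×31/4.7)²
n = 167.1244
Round up: n = 168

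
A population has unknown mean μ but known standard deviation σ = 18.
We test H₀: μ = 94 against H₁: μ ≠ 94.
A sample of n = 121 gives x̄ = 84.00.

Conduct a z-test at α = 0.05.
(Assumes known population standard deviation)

Answer: z = -6.1110, reject H₀

Derivation:
Standard error: SE = σ/√n = 18/√121 = 1.6364
z-statistic: z = (x̄ - μ₀)/SE = (84.00 - 94)/1.6364 = -6.1110
Critical value: ±1.960
p-value < 0.0001
Decision: reject H₀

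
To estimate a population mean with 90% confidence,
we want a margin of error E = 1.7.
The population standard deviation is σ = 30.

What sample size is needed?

Answer: n = 843

Derivation:
z_0.05 = 1.645
n = (z×σ/E)² = (1.645×30/1.7)²
n = 842.7067
Round up: n = 843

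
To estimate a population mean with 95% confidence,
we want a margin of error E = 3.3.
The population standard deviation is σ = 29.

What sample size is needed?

Answer: n = 297

Derivation:
z_0.025 = 1.960
n = (z×σ/E)² = (1.960×29/3.3)²
n = 296.6745
Round up: n = 297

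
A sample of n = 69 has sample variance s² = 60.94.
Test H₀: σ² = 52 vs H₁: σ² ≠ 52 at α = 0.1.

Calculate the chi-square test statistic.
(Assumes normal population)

Answer: χ² = 79.6908, fail to reject H₀

Derivation:
df = n - 1 = 68
χ² = (n-1)s²/σ₀² = 68×60.94/52 = 79.6908
Critical values: χ²_{0.95,68} = 50.020, χ²_{0.05,68} = 88.250
Rejection region: χ² < 50.020 or χ² > 88.250
Decision: fail to reject H₀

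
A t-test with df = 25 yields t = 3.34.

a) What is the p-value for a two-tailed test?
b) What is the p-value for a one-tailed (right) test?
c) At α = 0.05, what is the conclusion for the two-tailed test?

Answer: a) 0.0026, b) 0.0013, c) reject H₀

Derivation:
Using t-distribution with df = 25:
a) Two-tailed: p = 2×P(T > 3.34) = 0.0026
b) One-tailed: p = P(T > 3.34) = 0.0013
c) 0.0026 < 0.05, reject H₀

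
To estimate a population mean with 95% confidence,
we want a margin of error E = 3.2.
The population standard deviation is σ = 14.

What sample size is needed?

Answer: n = 74

Derivation:
z_0.025 = 1.960
n = (z×σ/E)² = (1.960×14/3.2)²
n = 73.5306
Round up: n = 74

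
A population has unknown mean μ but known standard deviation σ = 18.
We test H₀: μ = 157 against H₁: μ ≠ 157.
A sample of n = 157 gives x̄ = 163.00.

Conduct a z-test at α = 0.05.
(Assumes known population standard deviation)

Answer: z = 4.1765, reject H₀

Derivation:
Standard error: SE = σ/√n = 18/√157 = 1.4366
z-statistic: z = (x̄ - μ₀)/SE = (163.00 - 157)/1.4366 = 4.1765
Critical value: ±1.960
p-value < 0.0001
Decision: reject H₀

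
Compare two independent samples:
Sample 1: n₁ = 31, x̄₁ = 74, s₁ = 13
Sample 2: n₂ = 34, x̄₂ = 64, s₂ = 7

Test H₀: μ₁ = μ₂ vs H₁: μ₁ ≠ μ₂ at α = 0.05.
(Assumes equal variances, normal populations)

Answer: t = 3.9085, reject H₀

Derivation:
Pooled variance: s²_p = [30×13² + 33×7²]/(63) = 106.1429
s_p = 10.3026
SE = s_p×√(1/n₁ + 1/n₂) = 10.3026×√(1/31 + 1/34) = 2.5585
t = (x̄₁ - x̄₂)/SE = (74 - 64)/2.5585 = 3.9085
df = 63, t-critical = ±1.998
Decision: reject H₀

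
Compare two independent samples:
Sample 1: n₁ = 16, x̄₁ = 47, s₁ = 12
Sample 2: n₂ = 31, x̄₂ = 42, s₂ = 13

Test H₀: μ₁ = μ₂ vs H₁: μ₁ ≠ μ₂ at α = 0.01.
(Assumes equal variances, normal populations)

Pooled variance: s²_p = [15×12² + 30×13²]/(45) = 160.6667
s_p = 12.6754
SE = s_p×√(1/n₁ + 1/n₂) = 12.6754×√(1/16 + 1/31) = 3.9018
t = (x̄₁ - x̄₂)/SE = (47 - 42)/3.9018 = 1.2815
df = 45, t-critical = ±2.690
Decision: fail to reject H₀

Answer: t = 1.2815, fail to reject H₀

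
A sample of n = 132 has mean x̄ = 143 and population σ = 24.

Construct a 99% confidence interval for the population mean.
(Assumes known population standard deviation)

Answer: (137.6190, 148.3810)

Derivation:
Confidence level: 99%, α = 0.01
z_0.005 = 2.576
SE = σ/√n = 24/√132 = 2.0889
Margin of error = 2.576 × 2.0889 = 5.3810
CI: x̄ ± margin = 143 ± 5.3810
CI: (137.6190, 148.3810)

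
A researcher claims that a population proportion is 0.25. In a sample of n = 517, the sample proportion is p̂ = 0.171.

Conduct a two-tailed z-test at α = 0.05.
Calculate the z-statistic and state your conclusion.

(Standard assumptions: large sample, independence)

Answer: z = -4.1483, reject H₀

Derivation:
H₀: p = 0.25, H₁: p ≠ 0.25
Standard error: SE = √(p₀(1-p₀)/n) = √(0.25×0.75/517) = 0.019044
z-statistic: z = (p̂ - p₀)/SE = (0.171 - 0.25)/0.019044 = -4.1483
Critical value: z_0.025 = ±1.960
p-value < 0.0001
Decision: reject H₀ at α = 0.05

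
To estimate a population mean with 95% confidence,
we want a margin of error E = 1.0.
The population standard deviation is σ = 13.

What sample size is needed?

z_0.025 = 1.960
n = (z×σ/E)² = (1.960×13/1.0)²
n = 649.2304
Round up: n = 650

Answer: n = 650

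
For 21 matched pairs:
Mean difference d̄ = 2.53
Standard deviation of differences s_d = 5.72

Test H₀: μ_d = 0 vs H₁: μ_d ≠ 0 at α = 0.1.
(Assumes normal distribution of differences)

df = n - 1 = 20
SE = s_d/√n = 5.72/√21 = 1.2482
t = d̄/SE = 2.53/1.2482 = 2.0269
Critical value: t_{0.05,20} = ±1.725
p-value ≈ 0.0562
Decision: reject H₀

Answer: t = 2.0269, reject H₀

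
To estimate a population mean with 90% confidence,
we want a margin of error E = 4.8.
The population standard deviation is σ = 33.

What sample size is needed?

z_0.05 = 1.645
n = (z×σ/E)² = (1.645×33/4.8)²
n = 127.9020
Round up: n = 128

Answer: n = 128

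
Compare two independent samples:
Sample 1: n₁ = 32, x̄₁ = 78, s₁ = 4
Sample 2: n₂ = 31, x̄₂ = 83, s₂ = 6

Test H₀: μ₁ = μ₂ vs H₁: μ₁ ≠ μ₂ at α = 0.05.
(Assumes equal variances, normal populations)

Pooled variance: s²_p = [31×4² + 30×6²]/(61) = 25.8361
s_p = 5.0829
SE = s_p×√(1/n₁ + 1/n₂) = 5.0829×√(1/32 + 1/31) = 1.2809
t = (x̄₁ - x̄₂)/SE = (78 - 83)/1.2809 = -3.9035
df = 61, t-critical = ±2.000
Decision: reject H₀

Answer: t = -3.9035, reject H₀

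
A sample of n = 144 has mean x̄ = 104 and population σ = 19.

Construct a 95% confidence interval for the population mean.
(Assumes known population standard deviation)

Answer: (100.8967, 107.1033)

Derivation:
Confidence level: 95%, α = 0.05
z_0.025 = 1.960
SE = σ/√n = 19/√144 = 1.5833
Margin of error = 1.960 × 1.5833 = 3.1033
CI: x̄ ± margin = 104 ± 3.1033
CI: (100.8967, 107.1033)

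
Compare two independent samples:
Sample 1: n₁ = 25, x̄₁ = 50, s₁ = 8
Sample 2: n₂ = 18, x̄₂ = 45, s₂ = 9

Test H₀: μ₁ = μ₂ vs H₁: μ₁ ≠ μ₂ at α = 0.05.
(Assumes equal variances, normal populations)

Pooled variance: s²_p = [24×8² + 17×9²]/(41) = 71.0488
s_p = 8.4290
SE = s_p×√(1/n₁ + 1/n₂) = 8.4290×√(1/25 + 1/18) = 2.6056
t = (x̄₁ - x̄₂)/SE = (50 - 45)/2.6056 = 1.9189
df = 41, t-critical = ±2.020
Decision: fail to reject H₀

Answer: t = 1.9189, fail to reject H₀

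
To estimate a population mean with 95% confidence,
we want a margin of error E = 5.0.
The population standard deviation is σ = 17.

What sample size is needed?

Answer: n = 45

Derivation:
z_0.025 = 1.960
n = (z×σ/E)² = (1.960×17/5.0)²
n = 44.4089
Round up: n = 45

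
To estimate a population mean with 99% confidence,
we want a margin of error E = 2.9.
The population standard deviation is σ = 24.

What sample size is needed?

z_0.005 = 2.576
n = (z×σ/E)² = (2.576×24/2.9)²
n = 454.4836
Round up: n = 455

Answer: n = 455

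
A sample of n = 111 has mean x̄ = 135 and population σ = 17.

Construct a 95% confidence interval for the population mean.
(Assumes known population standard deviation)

Answer: (131.8373, 138.1627)

Derivation:
Confidence level: 95%, α = 0.05
z_0.025 = 1.960
SE = σ/√n = 17/√111 = 1.6136
Margin of error = 1.960 × 1.6136 = 3.1627
CI: x̄ ± margin = 135 ± 3.1627
CI: (131.8373, 138.1627)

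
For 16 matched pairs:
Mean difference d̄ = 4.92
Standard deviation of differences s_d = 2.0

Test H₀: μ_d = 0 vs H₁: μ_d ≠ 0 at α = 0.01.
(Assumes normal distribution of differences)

df = n - 1 = 15
SE = s_d/√n = 2.0/√16 = 0.5000
t = d̄/SE = 4.92/0.5000 = 9.8400
Critical value: t_{0.005,15} = ±2.947
p-value < 0.0001
Decision: reject H₀

Answer: t = 9.8400, reject H₀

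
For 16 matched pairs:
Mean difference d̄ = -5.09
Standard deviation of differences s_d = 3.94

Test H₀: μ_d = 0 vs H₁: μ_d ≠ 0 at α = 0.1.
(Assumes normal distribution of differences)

df = n - 1 = 15
SE = s_d/√n = 3.94/√16 = 0.9850
t = d̄/SE = -5.09/0.9850 = -5.1675
Critical value: t_{0.05,15} = ±1.753
p-value ≈ 0.0001
Decision: reject H₀

Answer: t = -5.1675, reject H₀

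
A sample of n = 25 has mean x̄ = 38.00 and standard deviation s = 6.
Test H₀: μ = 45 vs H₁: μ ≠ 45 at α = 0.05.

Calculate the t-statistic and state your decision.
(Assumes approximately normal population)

Answer: t = -5.8333, reject H₀

Derivation:
df = n - 1 = 24
SE = s/√n = 6/√25 = 1.2000
t = (x̄ - μ₀)/SE = (38.00 - 45)/1.2000 = -5.8333
Critical value: t_{0.025,24} = ±2.064
p-value < 0.0001
Decision: reject H₀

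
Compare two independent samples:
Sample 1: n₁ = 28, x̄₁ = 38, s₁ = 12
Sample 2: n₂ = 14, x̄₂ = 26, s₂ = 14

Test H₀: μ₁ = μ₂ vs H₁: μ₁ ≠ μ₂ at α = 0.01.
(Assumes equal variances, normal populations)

Answer: t = 2.8902, reject H₀

Derivation:
Pooled variance: s²_p = [27×12² + 13×14²]/(40) = 160.9000
s_p = 12.6846
SE = s_p×√(1/n₁ + 1/n₂) = 12.6846×√(1/28 + 1/14) = 4.1520
t = (x̄₁ - x̄₂)/SE = (38 - 26)/4.1520 = 2.8902
df = 40, t-critical = ±2.704
Decision: reject H₀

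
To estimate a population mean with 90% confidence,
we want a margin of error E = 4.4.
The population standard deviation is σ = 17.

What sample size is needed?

z_0.05 = 1.645
n = (z×σ/E)² = (1.645×17/4.4)²
n = 40.3947
Round up: n = 41

Answer: n = 41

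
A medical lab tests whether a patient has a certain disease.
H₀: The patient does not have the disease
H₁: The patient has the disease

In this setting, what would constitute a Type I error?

Answer: Diagnosing a healthy patient as having the disease (false positive)

Derivation:
A Type I error (probability α) occurs when we reject a true H₀.
A Type II error (probability β) occurs when we fail to reject a false H₀.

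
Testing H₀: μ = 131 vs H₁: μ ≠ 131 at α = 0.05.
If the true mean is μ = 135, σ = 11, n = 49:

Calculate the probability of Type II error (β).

SE = σ/√n = 11/√49 = 1.5714
Critical values: μ₀ ± z_0.025×SE = 131 ± 1.960×1.5714
Acceptance region: (127.9201, 134.0799)
Under H₁ (μ = 135): z_high = (134.0799 - 135)/1.5714 = -0.5855, z_low = (127.9201 - 135)/1.5714 = -4.5055
β = P(not reject | H₁) = Φ(-0.5855) - Φ(-4.5055) ≈ 0.2791

Answer: β ≈ 0.2791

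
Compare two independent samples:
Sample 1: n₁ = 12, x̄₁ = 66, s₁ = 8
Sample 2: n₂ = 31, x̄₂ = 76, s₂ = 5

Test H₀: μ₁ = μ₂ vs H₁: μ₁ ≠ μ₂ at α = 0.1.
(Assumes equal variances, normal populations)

Pooled variance: s²_p = [11×8² + 30×5²]/(41) = 35.4634
s_p = 5.9551
SE = s_p×√(1/n₁ + 1/n₂) = 5.9551×√(1/12 + 1/31) = 2.0247
t = (x̄₁ - x̄₂)/SE = (66 - 76)/2.0247 = -4.9390
df = 41, t-critical = ±1.683
Decision: reject H₀

Answer: t = -4.9390, reject H₀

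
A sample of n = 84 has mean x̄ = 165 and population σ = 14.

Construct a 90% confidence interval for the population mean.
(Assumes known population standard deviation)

Confidence level: 90%, α = 0.1
z_0.05 = 1.645
SE = σ/√n = 14/√84 = 1.5275
Margin of error = 1.645 × 1.5275 = 2.5127
CI: x̄ ± margin = 165 ± 2.5127
CI: (162.4873, 167.5127)

Answer: (162.4873, 167.5127)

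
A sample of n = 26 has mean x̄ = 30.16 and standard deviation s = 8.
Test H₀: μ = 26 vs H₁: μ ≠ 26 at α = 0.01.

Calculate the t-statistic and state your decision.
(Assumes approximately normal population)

Answer: t = 2.6515, fail to reject H₀

Derivation:
df = n - 1 = 25
SE = s/√n = 8/√26 = 1.5689
t = (x̄ - μ₀)/SE = (30.16 - 26)/1.5689 = 2.6515
Critical value: t_{0.005,25} = ±2.787
p-value ≈ 0.0137
Decision: fail to reject H₀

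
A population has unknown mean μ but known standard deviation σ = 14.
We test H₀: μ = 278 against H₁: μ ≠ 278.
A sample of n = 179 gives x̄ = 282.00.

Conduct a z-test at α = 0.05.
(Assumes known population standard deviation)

Standard error: SE = σ/√n = 14/√179 = 1.0464
z-statistic: z = (x̄ - μ₀)/SE = (282.00 - 278)/1.0464 = 3.8226
Critical value: ±1.960
p-value = 0.0001
Decision: reject H₀

Answer: z = 3.8226, reject H₀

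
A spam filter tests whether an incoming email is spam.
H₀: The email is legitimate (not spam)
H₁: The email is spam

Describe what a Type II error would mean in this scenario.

Answer: Letting a spam email through to the inbox

Derivation:
A Type I error (probability α) occurs when we reject a true H₀.
A Type II error (probability β) occurs when we fail to reject a false H₀.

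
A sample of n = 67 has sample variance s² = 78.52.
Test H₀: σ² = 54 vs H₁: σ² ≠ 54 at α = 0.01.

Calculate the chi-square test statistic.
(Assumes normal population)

df = n - 1 = 66
χ² = (n-1)s²/σ₀² = 66×78.52/54 = 95.9689
Critical values: χ²_{0.995,66} = 40.158, χ²_{0.005,66} = 99.330
Rejection region: χ² < 40.158 or χ² > 99.330
Decision: fail to reject H₀

Answer: χ² = 95.9689, fail to reject H₀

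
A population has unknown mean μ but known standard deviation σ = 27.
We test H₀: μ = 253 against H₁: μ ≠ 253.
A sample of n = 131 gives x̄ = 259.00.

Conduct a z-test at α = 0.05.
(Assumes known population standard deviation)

Standard error: SE = σ/√n = 27/√131 = 2.3590
z-statistic: z = (x̄ - μ₀)/SE = (259.00 - 253)/2.3590 = 2.5435
Critical value: ±1.960
p-value = 0.0110
Decision: reject H₀

Answer: z = 2.5435, reject H₀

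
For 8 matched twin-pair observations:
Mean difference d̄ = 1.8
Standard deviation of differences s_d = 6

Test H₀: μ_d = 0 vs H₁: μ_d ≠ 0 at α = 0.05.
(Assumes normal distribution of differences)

Answer: t = 0.8485, fail to reject H₀

Derivation:
df = n - 1 = 7
SE = s_d/√n = 6/√8 = 2.1213
t = d̄/SE = 1.8/2.1213 = 0.8485
Critical value: t_{0.025,7} = ±2.365
p-value ≈ 0.4242
Decision: fail to reject H₀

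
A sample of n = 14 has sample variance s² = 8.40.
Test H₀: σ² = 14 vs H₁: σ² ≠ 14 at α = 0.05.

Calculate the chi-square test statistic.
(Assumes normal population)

df = n - 1 = 13
χ² = (n-1)s²/σ₀² = 13×8.40/14 = 7.8000
Critical values: χ²_{0.975,13} = 5.009, χ²_{0.025,13} = 24.736
Rejection region: χ² < 5.009 or χ² > 24.736
Decision: fail to reject H₀

Answer: χ² = 7.8000, fail to reject H₀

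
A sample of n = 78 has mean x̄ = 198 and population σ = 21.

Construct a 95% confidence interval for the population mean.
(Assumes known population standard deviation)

Answer: (193.3395, 202.6605)

Derivation:
Confidence level: 95%, α = 0.05
z_0.025 = 1.960
SE = σ/√n = 21/√78 = 2.3778
Margin of error = 1.960 × 2.3778 = 4.6605
CI: x̄ ± margin = 198 ± 4.6605
CI: (193.3395, 202.6605)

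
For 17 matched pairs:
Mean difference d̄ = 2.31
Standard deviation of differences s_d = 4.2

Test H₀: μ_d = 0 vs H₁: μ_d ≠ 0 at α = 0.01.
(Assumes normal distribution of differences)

df = n - 1 = 16
SE = s_d/√n = 4.2/√17 = 1.0186
t = d̄/SE = 2.31/1.0186 = 2.2678
Critical value: t_{0.005,16} = ±2.921
p-value ≈ 0.0375
Decision: fail to reject H₀

Answer: t = 2.2678, fail to reject H₀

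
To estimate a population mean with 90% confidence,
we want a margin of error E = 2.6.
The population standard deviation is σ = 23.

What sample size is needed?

z_0.05 = 1.645
n = (z×σ/E)² = (1.645×23/2.6)²
n = 211.7585
Round up: n = 212

Answer: n = 212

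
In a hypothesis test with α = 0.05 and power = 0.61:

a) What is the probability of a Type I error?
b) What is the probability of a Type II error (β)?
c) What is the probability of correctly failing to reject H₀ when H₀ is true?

a) Type I error probability = α = 0.05
b) Power = P(reject H₀ | H₁ true) = 1 - β = 0.61, so Type II error probability = β = 1 - Power = 0.39
c) P(fail to reject H₀ | H₀ true) = 1 - α = 0.95

Answer: a) 0.05, b) 0.39, c) 0.95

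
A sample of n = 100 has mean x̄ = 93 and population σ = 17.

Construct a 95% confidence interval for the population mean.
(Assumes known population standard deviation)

Answer: (89.6680, 96.3320)

Derivation:
Confidence level: 95%, α = 0.05
z_0.025 = 1.960
SE = σ/√n = 17/√100 = 1.7000
Margin of error = 1.960 × 1.7000 = 3.3320
CI: x̄ ± margin = 93 ± 3.3320
CI: (89.6680, 96.3320)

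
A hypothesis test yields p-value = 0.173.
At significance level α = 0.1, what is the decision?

Answer: fail to reject H₀

Derivation:
Compare p-value to α:
0.173 ≥ 0.1
Decision: fail to reject H₀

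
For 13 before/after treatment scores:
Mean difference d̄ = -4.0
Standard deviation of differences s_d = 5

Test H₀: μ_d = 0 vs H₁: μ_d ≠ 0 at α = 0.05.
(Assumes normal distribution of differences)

Answer: t = -2.8843, reject H₀

Derivation:
df = n - 1 = 12
SE = s_d/√n = 5/√13 = 1.3868
t = d̄/SE = -4.0/1.3868 = -2.8843
Critical value: t_{0.025,12} = ±2.179
p-value ≈ 0.0137
Decision: reject H₀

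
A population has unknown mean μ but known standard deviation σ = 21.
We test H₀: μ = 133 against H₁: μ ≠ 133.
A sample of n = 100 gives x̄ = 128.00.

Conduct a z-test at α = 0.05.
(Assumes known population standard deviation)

Answer: z = -2.3810, reject H₀

Derivation:
Standard error: SE = σ/√n = 21/√100 = 2.1000
z-statistic: z = (x̄ - μ₀)/SE = (128.00 - 133)/2.1000 = -2.3810
Critical value: ±1.960
p-value = 0.0173
Decision: reject H₀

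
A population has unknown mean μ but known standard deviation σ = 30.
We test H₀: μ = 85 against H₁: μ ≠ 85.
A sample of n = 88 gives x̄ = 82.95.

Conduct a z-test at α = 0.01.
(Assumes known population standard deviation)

Standard error: SE = σ/√n = 30/√88 = 3.1980
z-statistic: z = (x̄ - μ₀)/SE = (82.95 - 85)/3.1980 = -0.6410
Critical value: ±2.576
p-value = 0.5215
Decision: fail to reject H₀

Answer: z = -0.6410, fail to reject H₀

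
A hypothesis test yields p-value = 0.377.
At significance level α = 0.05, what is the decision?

Compare p-value to α:
0.377 ≥ 0.05
Decision: fail to reject H₀

Answer: fail to reject H₀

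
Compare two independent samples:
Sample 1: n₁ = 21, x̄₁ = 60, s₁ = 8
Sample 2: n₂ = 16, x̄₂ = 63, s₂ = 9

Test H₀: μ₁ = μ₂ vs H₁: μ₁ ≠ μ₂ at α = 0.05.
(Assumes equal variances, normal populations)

Answer: t = -1.0707, fail to reject H₀

Derivation:
Pooled variance: s²_p = [20×8² + 15×9²]/(35) = 71.2857
s_p = 8.4431
SE = s_p×√(1/n₁ + 1/n₂) = 8.4431×√(1/21 + 1/16) = 2.8018
t = (x̄₁ - x̄₂)/SE = (60 - 63)/2.8018 = -1.0707
df = 35, t-critical = ±2.030
Decision: fail to reject H₀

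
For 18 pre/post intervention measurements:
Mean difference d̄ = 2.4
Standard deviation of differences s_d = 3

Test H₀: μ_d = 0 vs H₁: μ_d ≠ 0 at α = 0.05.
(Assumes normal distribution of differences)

Answer: t = 3.3941, reject H₀

Derivation:
df = n - 1 = 17
SE = s_d/√n = 3/√18 = 0.7071
t = d̄/SE = 2.4/0.7071 = 3.3941
Critical value: t_{0.025,17} = ±2.110
p-value ≈ 0.0035
Decision: reject H₀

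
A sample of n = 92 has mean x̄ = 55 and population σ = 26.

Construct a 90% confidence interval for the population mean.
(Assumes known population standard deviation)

Confidence level: 90%, α = 0.1
z_0.05 = 1.645
SE = σ/√n = 26/√92 = 2.7107
Margin of error = 1.645 × 2.7107 = 4.4591
CI: x̄ ± margin = 55 ± 4.4591
CI: (50.5409, 59.4591)

Answer: (50.5409, 59.4591)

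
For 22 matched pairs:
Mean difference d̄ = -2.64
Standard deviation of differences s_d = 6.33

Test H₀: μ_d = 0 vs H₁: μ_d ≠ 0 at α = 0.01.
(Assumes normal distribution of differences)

df = n - 1 = 21
SE = s_d/√n = 6.33/√22 = 1.3496
t = d̄/SE = -2.64/1.3496 = -1.9561
Critical value: t_{0.005,21} = ±2.831
p-value ≈ 0.0639
Decision: fail to reject H₀

Answer: t = -1.9561, fail to reject H₀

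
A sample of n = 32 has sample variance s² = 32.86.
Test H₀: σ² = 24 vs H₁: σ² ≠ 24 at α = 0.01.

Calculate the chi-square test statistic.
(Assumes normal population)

Answer: χ² = 42.4442, fail to reject H₀

Derivation:
df = n - 1 = 31
χ² = (n-1)s²/σ₀² = 31×32.86/24 = 42.4442
Critical values: χ²_{0.995,31} = 14.458, χ²_{0.005,31} = 55.003
Rejection region: χ² < 14.458 or χ² > 55.003
Decision: fail to reject H₀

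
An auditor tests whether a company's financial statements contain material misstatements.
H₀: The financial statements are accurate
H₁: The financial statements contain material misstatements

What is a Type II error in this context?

Answer: Failing to detect material misstatements that are actually present

Derivation:
Type I error: rejecting H₀ when it is actually true (false positive).
Type II error: failing to reject H₀ when H₁ is actually true (false negative).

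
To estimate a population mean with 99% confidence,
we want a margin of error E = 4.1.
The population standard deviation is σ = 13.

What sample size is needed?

Answer: n = 67

Derivation:
z_0.005 = 2.576
n = (z×σ/E)² = (2.576×13/4.1)²
n = 66.7130
Round up: n = 67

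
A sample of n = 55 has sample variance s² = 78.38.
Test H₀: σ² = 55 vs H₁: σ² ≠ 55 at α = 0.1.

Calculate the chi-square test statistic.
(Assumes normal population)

Answer: χ² = 76.9549, reject H₀

Derivation:
df = n - 1 = 54
χ² = (n-1)s²/σ₀² = 54×78.38/55 = 76.9549
Critical values: χ²_{0.95,54} = 38.116, χ²_{0.05,54} = 72.153
Rejection region: χ² < 38.116 or χ² > 72.153
Decision: reject H₀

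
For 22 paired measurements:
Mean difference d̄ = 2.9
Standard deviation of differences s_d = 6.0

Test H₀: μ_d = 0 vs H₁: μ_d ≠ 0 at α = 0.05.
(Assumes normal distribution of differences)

Answer: t = 2.2670, reject H₀

Derivation:
df = n - 1 = 21
SE = s_d/√n = 6.0/√22 = 1.2792
t = d̄/SE = 2.9/1.2792 = 2.2670
Critical value: t_{0.025,21} = ±2.080
p-value ≈ 0.0341
Decision: reject H₀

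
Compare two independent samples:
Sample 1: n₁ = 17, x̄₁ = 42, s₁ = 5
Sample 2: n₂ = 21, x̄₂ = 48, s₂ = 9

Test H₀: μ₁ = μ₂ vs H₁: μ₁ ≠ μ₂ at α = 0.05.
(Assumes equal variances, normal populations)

Pooled variance: s²_p = [16×5² + 20×9²]/(36) = 56.1111
s_p = 7.4907
SE = s_p×√(1/n₁ + 1/n₂) = 7.4907×√(1/17 + 1/21) = 2.4439
t = (x̄₁ - x̄₂)/SE = (42 - 48)/2.4439 = -2.4551
df = 36, t-critical = ±2.028
Decision: reject H₀

Answer: t = -2.4551, reject H₀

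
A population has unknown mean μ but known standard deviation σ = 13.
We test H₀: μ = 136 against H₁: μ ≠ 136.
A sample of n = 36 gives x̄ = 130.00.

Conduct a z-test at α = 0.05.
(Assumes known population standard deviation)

Standard error: SE = σ/√n = 13/√36 = 2.1667
z-statistic: z = (x̄ - μ₀)/SE = (130.00 - 136)/2.1667 = -2.7692
Critical value: ±1.960
p-value = 0.0056
Decision: reject H₀

Answer: z = -2.7692, reject H₀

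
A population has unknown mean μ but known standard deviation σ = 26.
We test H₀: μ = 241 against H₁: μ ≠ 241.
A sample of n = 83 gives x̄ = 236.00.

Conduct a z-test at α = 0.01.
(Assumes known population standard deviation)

Standard error: SE = σ/√n = 26/√83 = 2.8539
z-statistic: z = (x̄ - μ₀)/SE = (236.00 - 241)/2.8539 = -1.7520
Critical value: ±2.576
p-value = 0.0798
Decision: fail to reject H₀

Answer: z = -1.7520, fail to reject H₀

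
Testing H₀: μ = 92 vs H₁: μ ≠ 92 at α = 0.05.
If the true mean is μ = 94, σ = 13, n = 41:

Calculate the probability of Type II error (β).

Answer: β ≈ 0.8336

Derivation:
SE = σ/√n = 13/√41 = 2.0303
Critical values: μ₀ ± z_0.025×SE = 92 ± 1.960×2.0303
Acceptance region: (88.0206, 95.9794)
Under H₁ (μ = 94): z_high = (95.9794 - 94)/2.0303 = 0.9749, z_low = (88.0206 - 94)/2.0303 = -2.9451
β = P(not reject | H₁) = Φ(0.9749) - Φ(-2.9451) ≈ 0.8336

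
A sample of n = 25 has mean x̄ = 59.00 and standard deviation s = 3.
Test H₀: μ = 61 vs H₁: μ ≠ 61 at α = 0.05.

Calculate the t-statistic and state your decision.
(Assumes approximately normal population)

Answer: t = -3.3333, reject H₀

Derivation:
df = n - 1 = 24
SE = s/√n = 3/√25 = 0.6000
t = (x̄ - μ₀)/SE = (59.00 - 61)/0.6000 = -3.3333
Critical value: t_{0.025,24} = ±2.064
p-value ≈ 0.0028
Decision: reject H₀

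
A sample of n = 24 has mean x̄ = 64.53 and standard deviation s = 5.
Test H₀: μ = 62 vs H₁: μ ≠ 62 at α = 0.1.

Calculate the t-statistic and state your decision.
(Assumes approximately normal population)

Answer: t = 2.4789, reject H₀

Derivation:
df = n - 1 = 23
SE = s/√n = 5/√24 = 1.0206
t = (x̄ - μ₀)/SE = (64.53 - 62)/1.0206 = 2.4789
Critical value: t_{0.05,23} = ±1.714
p-value ≈ 0.0209
Decision: reject H₀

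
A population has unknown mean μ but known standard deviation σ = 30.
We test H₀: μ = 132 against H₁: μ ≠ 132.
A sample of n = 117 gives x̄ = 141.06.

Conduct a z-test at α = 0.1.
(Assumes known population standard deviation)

Standard error: SE = σ/√n = 30/√117 = 2.7735
z-statistic: z = (x̄ - μ₀)/SE = (141.06 - 132)/2.7735 = 3.2666
Critical value: ±1.645
p-value = 0.0011
Decision: reject H₀

Answer: z = 3.2666, reject H₀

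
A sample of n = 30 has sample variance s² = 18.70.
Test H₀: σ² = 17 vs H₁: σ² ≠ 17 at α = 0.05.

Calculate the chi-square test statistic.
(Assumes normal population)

Answer: χ² = 31.9000, fail to reject H₀

Derivation:
df = n - 1 = 29
χ² = (n-1)s²/σ₀² = 29×18.70/17 = 31.9000
Critical values: χ²_{0.975,29} = 16.047, χ²_{0.025,29} = 45.722
Rejection region: χ² < 16.047 or χ² > 45.722
Decision: fail to reject H₀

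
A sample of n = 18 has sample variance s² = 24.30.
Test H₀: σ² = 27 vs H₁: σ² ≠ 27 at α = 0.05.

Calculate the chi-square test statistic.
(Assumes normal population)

df = n - 1 = 17
χ² = (n-1)s²/σ₀² = 17×24.30/27 = 15.3000
Critical values: χ²_{0.975,17} = 7.564, χ²_{0.025,17} = 30.191
Rejection region: χ² < 7.564 or χ² > 30.191
Decision: fail to reject H₀

Answer: χ² = 15.3000, fail to reject H₀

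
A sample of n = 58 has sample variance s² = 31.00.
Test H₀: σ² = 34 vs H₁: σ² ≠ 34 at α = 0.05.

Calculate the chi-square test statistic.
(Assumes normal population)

df = n - 1 = 57
χ² = (n-1)s²/σ₀² = 57×31.00/34 = 51.9706
Critical values: χ²_{0.975,57} = 38.027, χ²_{0.025,57} = 79.752
Rejection region: χ² < 38.027 or χ² > 79.752
Decision: fail to reject H₀

Answer: χ² = 51.9706, fail to reject H₀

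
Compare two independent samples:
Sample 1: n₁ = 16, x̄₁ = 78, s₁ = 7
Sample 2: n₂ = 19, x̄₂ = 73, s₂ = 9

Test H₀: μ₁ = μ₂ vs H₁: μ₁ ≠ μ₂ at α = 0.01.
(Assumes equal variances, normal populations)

Answer: t = 1.8076, fail to reject H₀

Derivation:
Pooled variance: s²_p = [15×7² + 18×9²]/(33) = 66.4545
s_p = 8.1520
SE = s_p×√(1/n₁ + 1/n₂) = 8.1520×√(1/16 + 1/19) = 2.7661
t = (x̄₁ - x̄₂)/SE = (78 - 73)/2.7661 = 1.8076
df = 33, t-critical = ±2.733
Decision: fail to reject H₀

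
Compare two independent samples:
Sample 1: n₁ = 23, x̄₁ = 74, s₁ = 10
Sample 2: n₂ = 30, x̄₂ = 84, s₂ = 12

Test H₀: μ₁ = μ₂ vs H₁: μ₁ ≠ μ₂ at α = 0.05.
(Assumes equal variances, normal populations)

Answer: t = -3.2270, reject H₀

Derivation:
Pooled variance: s²_p = [22×10² + 29×12²]/(51) = 125.0196
s_p = 11.1812
SE = s_p×√(1/n₁ + 1/n₂) = 11.1812×√(1/23 + 1/30) = 3.0989
t = (x̄₁ - x̄₂)/SE = (74 - 84)/3.0989 = -3.2270
df = 51, t-critical = ±2.008
Decision: reject H₀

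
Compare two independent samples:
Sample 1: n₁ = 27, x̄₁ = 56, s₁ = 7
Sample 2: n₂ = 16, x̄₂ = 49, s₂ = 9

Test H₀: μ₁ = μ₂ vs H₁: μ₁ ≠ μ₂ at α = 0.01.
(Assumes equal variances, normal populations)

Pooled variance: s²_p = [26×7² + 15×9²]/(41) = 60.7073
s_p = 7.7915
SE = s_p×√(1/n₁ + 1/n₂) = 7.7915×√(1/27 + 1/16) = 2.4582
t = (x̄₁ - x̄₂)/SE = (56 - 49)/2.4582 = 2.8476
df = 41, t-critical = ±2.701
Decision: reject H₀

Answer: t = 2.8476, reject H₀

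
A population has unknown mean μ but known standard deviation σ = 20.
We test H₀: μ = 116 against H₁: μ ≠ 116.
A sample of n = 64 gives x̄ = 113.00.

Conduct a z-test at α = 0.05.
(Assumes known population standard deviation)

Answer: z = -1.2000, fail to reject H₀

Derivation:
Standard error: SE = σ/√n = 20/√64 = 2.5000
z-statistic: z = (x̄ - μ₀)/SE = (113.00 - 116)/2.5000 = -1.2000
Critical value: ±1.960
p-value = 0.2301
Decision: fail to reject H₀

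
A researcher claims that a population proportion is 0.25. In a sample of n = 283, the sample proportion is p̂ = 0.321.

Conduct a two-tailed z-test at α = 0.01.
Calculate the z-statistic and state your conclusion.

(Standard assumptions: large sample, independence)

Answer: z = 2.7584, reject H₀

Derivation:
H₀: p = 0.25, H₁: p ≠ 0.25
Standard error: SE = √(p₀(1-p₀)/n) = √(0.25×0.75/283) = 0.025740
z-statistic: z = (p̂ - p₀)/SE = (0.321 - 0.25)/0.025740 = 2.7584
Critical value: z_0.005 = ±2.576
p-value = 0.0058
Decision: reject H₀ at α = 0.01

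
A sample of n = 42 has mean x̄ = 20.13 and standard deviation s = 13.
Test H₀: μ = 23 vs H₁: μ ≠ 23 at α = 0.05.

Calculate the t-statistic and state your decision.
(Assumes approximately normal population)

df = n - 1 = 41
SE = s/√n = 13/√42 = 2.0059
t = (x̄ - μ₀)/SE = (20.13 - 23)/2.0059 = -1.4308
Critical value: t_{0.025,41} = ±2.020
p-value ≈ 0.1601
Decision: fail to reject H₀

Answer: t = -1.4308, fail to reject H₀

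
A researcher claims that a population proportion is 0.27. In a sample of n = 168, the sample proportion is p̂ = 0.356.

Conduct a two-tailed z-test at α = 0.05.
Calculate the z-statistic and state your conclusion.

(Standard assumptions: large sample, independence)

H₀: p = 0.27, H₁: p ≠ 0.27
Standard error: SE = √(p₀(1-p₀)/n) = √(0.27×0.73/168) = 0.034252
z-statistic: z = (p̂ - p₀)/SE = (0.356 - 0.27)/0.034252 = 2.5108
Critical value: z_0.025 = ±1.960
p-value = 0.0120
Decision: reject H₀ at α = 0.05

Answer: z = 2.5108, reject H₀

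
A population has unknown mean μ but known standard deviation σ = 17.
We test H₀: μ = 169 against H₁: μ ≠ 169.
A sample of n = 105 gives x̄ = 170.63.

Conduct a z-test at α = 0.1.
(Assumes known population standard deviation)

Answer: z = 0.9825, fail to reject H₀

Derivation:
Standard error: SE = σ/√n = 17/√105 = 1.6590
z-statistic: z = (x̄ - μ₀)/SE = (170.63 - 169)/1.6590 = 0.9825
Critical value: ±1.645
p-value = 0.3259
Decision: fail to reject H₀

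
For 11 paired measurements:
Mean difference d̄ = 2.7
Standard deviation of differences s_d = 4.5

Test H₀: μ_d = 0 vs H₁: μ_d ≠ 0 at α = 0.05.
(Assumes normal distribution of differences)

df = n - 1 = 10
SE = s_d/√n = 4.5/√11 = 1.3568
t = d̄/SE = 2.7/1.3568 = 1.9900
Critical value: t_{0.025,10} = ±2.228
p-value ≈ 0.0746
Decision: fail to reject H₀

Answer: t = 1.9900, fail to reject H₀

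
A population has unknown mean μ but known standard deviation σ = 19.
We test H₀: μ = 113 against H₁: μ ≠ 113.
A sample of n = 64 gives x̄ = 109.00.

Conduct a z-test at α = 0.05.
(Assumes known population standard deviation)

Standard error: SE = σ/√n = 19/√64 = 2.3750
z-statistic: z = (x̄ - μ₀)/SE = (109.00 - 113)/2.3750 = -1.6842
Critical value: ±1.960
p-value = 0.0921
Decision: fail to reject H₀

Answer: z = -1.6842, fail to reject H₀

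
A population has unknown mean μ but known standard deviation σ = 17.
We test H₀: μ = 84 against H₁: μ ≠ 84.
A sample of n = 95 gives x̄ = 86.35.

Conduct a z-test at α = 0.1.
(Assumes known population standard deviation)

Answer: z = 1.3473, fail to reject H₀

Derivation:
Standard error: SE = σ/√n = 17/√95 = 1.7442
z-statistic: z = (x̄ - μ₀)/SE = (86.35 - 84)/1.7442 = 1.3473
Critical value: ±1.645
p-value = 0.1779
Decision: fail to reject H₀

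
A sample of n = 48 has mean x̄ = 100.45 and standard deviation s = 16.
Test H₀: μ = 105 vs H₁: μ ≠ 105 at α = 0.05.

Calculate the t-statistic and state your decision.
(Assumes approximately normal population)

df = n - 1 = 47
SE = s/√n = 16/√48 = 2.3094
t = (x̄ - μ₀)/SE = (100.45 - 105)/2.3094 = -1.9702
Critical value: t_{0.025,47} = ±2.012
p-value ≈ 0.0547
Decision: fail to reject H₀

Answer: t = -1.9702, fail to reject H₀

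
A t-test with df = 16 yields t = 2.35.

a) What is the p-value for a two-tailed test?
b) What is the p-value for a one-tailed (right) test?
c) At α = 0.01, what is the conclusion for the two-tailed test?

Answer: a) 0.0319, b) 0.0160, c) fail to reject H₀

Derivation:
Using t-distribution with df = 16:
a) Two-tailed: p = 2×P(T > 2.35) = 0.0319
b) One-tailed: p = P(T > 2.35) = 0.0160
c) 0.0319 ≥ 0.01, fail to reject H₀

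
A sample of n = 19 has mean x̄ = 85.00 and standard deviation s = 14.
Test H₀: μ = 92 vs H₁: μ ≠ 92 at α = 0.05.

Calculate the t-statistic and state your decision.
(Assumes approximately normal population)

df = n - 1 = 18
SE = s/√n = 14/√19 = 3.2118
t = (x̄ - μ₀)/SE = (85.00 - 92)/3.2118 = -2.1795
Critical value: t_{0.025,18} = ±2.101
p-value ≈ 0.0428
Decision: reject H₀

Answer: t = -2.1795, reject H₀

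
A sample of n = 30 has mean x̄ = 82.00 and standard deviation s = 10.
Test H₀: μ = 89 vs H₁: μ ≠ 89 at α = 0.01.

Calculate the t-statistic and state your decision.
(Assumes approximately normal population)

Answer: t = -3.8341, reject H₀

Derivation:
df = n - 1 = 29
SE = s/√n = 10/√30 = 1.8257
t = (x̄ - μ₀)/SE = (82.00 - 89)/1.8257 = -3.8341
Critical value: t_{0.005,29} = ±2.756
p-value ≈ 0.0006
Decision: reject H₀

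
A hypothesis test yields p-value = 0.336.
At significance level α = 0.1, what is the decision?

Compare p-value to α:
0.336 ≥ 0.1
Decision: fail to reject H₀

Answer: fail to reject H₀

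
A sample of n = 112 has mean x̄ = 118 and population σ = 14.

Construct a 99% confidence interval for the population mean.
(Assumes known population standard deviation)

Answer: (114.5922, 121.4078)

Derivation:
Confidence level: 99%, α = 0.01
z_0.005 = 2.576
SE = σ/√n = 14/√112 = 1.3229
Margin of error = 2.576 × 1.3229 = 3.4078
CI: x̄ ± margin = 118 ± 3.4078
CI: (114.5922, 121.4078)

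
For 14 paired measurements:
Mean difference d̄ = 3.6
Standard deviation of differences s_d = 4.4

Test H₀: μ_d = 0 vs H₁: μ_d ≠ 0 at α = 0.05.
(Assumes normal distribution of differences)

df = n - 1 = 13
SE = s_d/√n = 4.4/√14 = 1.1759
t = d̄/SE = 3.6/1.1759 = 3.0615
Critical value: t_{0.025,13} = ±2.160
p-value ≈ 0.0091
Decision: reject H₀

Answer: t = 3.0615, reject H₀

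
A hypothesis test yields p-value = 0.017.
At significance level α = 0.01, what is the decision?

Answer: fail to reject H₀

Derivation:
Compare p-value to α:
0.017 ≥ 0.01
Decision: fail to reject H₀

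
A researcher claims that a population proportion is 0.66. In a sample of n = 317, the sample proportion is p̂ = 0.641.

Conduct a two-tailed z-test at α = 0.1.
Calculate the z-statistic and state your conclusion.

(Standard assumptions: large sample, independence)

Answer: z = -0.7141, fail to reject H₀

Derivation:
H₀: p = 0.66, H₁: p ≠ 0.66
Standard error: SE = √(p₀(1-p₀)/n) = √(0.66×0.34/317) = 0.026606
z-statistic: z = (p̂ - p₀)/SE = (0.641 - 0.66)/0.026606 = -0.7141
Critical value: z_0.05 = ±1.645
p-value = 0.4752
Decision: fail to reject H₀ at α = 0.1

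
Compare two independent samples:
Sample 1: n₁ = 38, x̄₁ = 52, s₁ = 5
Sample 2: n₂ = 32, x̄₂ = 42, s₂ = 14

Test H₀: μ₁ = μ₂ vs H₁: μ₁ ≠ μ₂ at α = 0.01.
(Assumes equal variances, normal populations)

Answer: t = 4.1076, reject H₀

Derivation:
Pooled variance: s²_p = [37×5² + 31×14²]/(68) = 102.9559
s_p = 10.1467
SE = s_p×√(1/n₁ + 1/n₂) = 10.1467×√(1/38 + 1/32) = 2.4345
t = (x̄₁ - x̄₂)/SE = (52 - 42)/2.4345 = 4.1076
df = 68, t-critical = ±2.650
Decision: reject H₀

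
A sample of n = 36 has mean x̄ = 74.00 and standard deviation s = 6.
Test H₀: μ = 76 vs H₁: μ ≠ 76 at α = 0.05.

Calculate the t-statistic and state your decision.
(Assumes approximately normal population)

df = n - 1 = 35
SE = s/√n = 6/√36 = 1.0000
t = (x̄ - μ₀)/SE = (74.00 - 76)/1.0000 = -2.0000
Critical value: t_{0.025,35} = ±2.030
p-value ≈ 0.0533
Decision: fail to reject H₀

Answer: t = -2.0000, fail to reject H₀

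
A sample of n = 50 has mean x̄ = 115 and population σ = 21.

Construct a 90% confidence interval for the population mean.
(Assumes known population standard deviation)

Answer: (110.1147, 119.8853)

Derivation:
Confidence level: 90%, α = 0.1
z_0.05 = 1.645
SE = σ/√n = 21/√50 = 2.9698
Margin of error = 1.645 × 2.9698 = 4.8853
CI: x̄ ± margin = 115 ± 4.8853
CI: (110.1147, 119.8853)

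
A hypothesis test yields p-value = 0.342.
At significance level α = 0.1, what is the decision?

Compare p-value to α:
0.342 ≥ 0.1
Decision: fail to reject H₀

Answer: fail to reject H₀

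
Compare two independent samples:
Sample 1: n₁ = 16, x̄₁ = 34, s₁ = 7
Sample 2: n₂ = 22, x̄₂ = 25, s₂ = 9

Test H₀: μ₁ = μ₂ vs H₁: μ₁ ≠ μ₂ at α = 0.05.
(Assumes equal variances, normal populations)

Answer: t = 3.3299, reject H₀

Derivation:
Pooled variance: s²_p = [15×7² + 21×9²]/(36) = 67.6667
s_p = 8.2260
SE = s_p×√(1/n₁ + 1/n₂) = 8.2260×√(1/16 + 1/22) = 2.7028
t = (x̄₁ - x̄₂)/SE = (34 - 25)/2.7028 = 3.3299
df = 36, t-critical = ±2.028
Decision: reject H₀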